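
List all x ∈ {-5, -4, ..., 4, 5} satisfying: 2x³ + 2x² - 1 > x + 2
Holds for: {2, 3, 4, 5}
Fails for: {-5, -4, -3, -2, -1, 0, 1}

Answer: {2, 3, 4, 5}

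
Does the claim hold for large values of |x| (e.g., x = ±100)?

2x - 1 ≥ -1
x = 100: LHS = 2·100 - 1 = 199; 199 ≥ -1 — holds
x = -100: LHS = 2·(-100) - 1 = -201; -201 ≥ -1 — FAILS

Answer: Partially: holds for x = 100, fails for x = -100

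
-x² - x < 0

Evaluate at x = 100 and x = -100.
x = 100: LHS = -100² - 100 = -10100; -10100 < 0 — holds
x = -100: LHS = -(-100)² - (-100) = -9900; -9900 < 0 — holds

Answer: Yes, holds for both x = 100 and x = -100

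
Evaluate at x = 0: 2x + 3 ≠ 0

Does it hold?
x = 0: LHS = 2·0 + 3 = 3; 3 ≠ 0 — holds

The relation is satisfied at x = 0.

Answer: Yes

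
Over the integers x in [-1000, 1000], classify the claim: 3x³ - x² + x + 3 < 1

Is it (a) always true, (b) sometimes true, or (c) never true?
Holds at x = -1: LHS = 3·(-1)³ - (-1)² + (-1) + 3 = -2; -2 < 1 — holds
Fails at x = 0: LHS = 3·0³ - 0² + 0 + 3 = 3; 3 < 1 — FAILS
It is satisfied by some integers in the range but not all.

Answer: Sometimes true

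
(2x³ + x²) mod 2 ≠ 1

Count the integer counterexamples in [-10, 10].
Counterexamples in [-10, 10]: {-9, -7, -5, -3, -1, 1, 3, 5, 7, 9}.

Counting them gives 10 values.

Answer: 10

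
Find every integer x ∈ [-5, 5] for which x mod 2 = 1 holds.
Holds for: {-5, -3, -1, 1, 3, 5}
Fails for: {-4, -2, 0, 2, 4}

Answer: {-5, -3, -1, 1, 3, 5}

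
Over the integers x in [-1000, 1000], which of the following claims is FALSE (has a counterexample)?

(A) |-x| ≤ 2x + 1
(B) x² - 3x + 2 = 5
(A) x = -1: LHS = |-(-1)| = |1| = 1, RHS = 2·(-1) + 1 = -1; 1 ≤ -1 — FAILS
(B) x = 0: LHS = 0² - 3·0 + 2 = 2; 2 = 5 — FAILS

Answer: Both A and B are false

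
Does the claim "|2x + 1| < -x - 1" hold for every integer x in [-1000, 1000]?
The claim fails at x = 0:
x = 0: LHS = |2·0 + 1| = |1| = 1, RHS = -0 - 1 = -1; 1 < -1 — FAILS

Because a single integer refutes it, the statement is false.

Answer: False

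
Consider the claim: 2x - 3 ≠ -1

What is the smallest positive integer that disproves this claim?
Testing positive integers:
x = 1: LHS = 2·1 - 3 = -1; -1 ≠ -1 — FAILS  ← smallest positive counterexample

Answer: x = 1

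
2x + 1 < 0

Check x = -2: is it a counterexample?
Substitute x = -2 into the relation:
x = -2: LHS = 2·(-2) + 1 = -3; -3 < 0 — holds

The claim holds here, so x = -2 is not a counterexample. (A counterexample exists elsewhere, e.g. x = 0.)

Answer: No, x = -2 is not a counterexample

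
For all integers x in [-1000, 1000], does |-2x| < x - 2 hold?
The claim fails at x = 0:
x = 0: LHS = |-2·0| = |0| = 0, RHS = 0 - 2 = -2; 0 < -2 — FAILS

Because a single integer refutes it, the statement is false.

Answer: False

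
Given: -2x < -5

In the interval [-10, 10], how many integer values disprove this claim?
Counterexamples in [-10, 10]: {-10, -9, -8, -7, -6, -5, -4, -3, -2, -1, 0, 1, 2}.

Counting them gives 13 values.

Answer: 13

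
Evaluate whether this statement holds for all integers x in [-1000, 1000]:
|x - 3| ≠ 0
The claim fails at x = 3:
x = 3: LHS = |3 - 3| = |0| = 0; 0 ≠ 0 — FAILS

Because a single integer refutes it, the statement is false.

Answer: False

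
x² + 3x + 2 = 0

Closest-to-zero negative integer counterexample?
Testing negative integers from -1 downward:
x = -1: LHS = (-1)² + 3·(-1) + 2 = 0; 0 = 0 — holds
x = -2: LHS = (-2)² + 3·(-2) + 2 = 0; 0 = 0 — holds
x = -3: LHS = (-3)² + 3·(-3) + 2 = 2; 2 = 0 — FAILS  ← closest negative counterexample to 0

Answer: x = -3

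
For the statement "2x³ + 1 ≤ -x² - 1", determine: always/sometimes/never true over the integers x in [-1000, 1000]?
Holds at x = -2: LHS = 2·(-2)³ + 1 = -15, RHS = -(-2)² - 1 = -5; -15 ≤ -5 — holds
Fails at x = 0: LHS = 2·0³ + 1 = 1, RHS = -0² - 1 = -1; 1 ≤ -1 — FAILS
It is satisfied by some integers in the range but not all.

Answer: Sometimes true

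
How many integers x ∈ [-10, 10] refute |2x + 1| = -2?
Counterexamples in [-10, 10]: {-10, -9, -8, -7, -6, -5, -4, -3, -2, -1, 0, 1, 2, 3, 4, 5, 6, 7, 8, 9, 10}.

Counting them gives 21 values.

Answer: 21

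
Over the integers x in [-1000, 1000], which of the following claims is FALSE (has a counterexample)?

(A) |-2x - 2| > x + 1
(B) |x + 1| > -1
(A) x = -1: LHS = |-2·(-1) - 2| = |0| = 0, RHS = (-1) + 1 = 0; 0 > 0 — FAILS

(B) An absolute value is never negative, so the left side is ≥ 0 for every x, while the right side is -1. Tightest case in [-1000, 1000] is x = -1:
x = -1: LHS = |(-1) + 1| = |0| = 0; 0 > -1 — holds
Hence LHS − RHS is never zero or negative, i.e. LHS > RHS throughout, so the relation holds for every integer in [-1000, 1000].

Only (A) has a counterexample.

Answer: A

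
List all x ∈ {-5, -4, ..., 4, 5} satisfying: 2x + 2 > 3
Holds for: {1, 2, 3, 4, 5}
Fails for: {-5, -4, -3, -2, -1, 0}

Answer: {1, 2, 3, 4, 5}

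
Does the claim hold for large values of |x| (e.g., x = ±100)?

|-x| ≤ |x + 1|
x = 100: LHS = |-100| = 100, RHS = |100 + 1| = |101| = 101; 100 ≤ 101 — holds
x = -100: LHS = |-(-100)| = |100| = 100, RHS = |(-100) + 1| = |-99| = 99; 100 ≤ 99 — FAILS

Answer: Partially: holds for x = 100, fails for x = -100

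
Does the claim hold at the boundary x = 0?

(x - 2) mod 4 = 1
x = 0: LHS = (0 - 2) mod 4 = (-2) mod 4 = 2; 2 = 1 — FAILS

The relation fails at x = 0, so x = 0 is a counterexample.

Answer: No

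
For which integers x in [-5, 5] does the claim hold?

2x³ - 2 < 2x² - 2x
Holds for: {-5, -4, -3, -2, -1, 0}
Fails for: {1, 2, 3, 4, 5}

Answer: {-5, -4, -3, -2, -1, 0}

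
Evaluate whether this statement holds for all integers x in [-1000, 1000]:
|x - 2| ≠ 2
The claim fails at x = 0:
x = 0: LHS = |0 - 2| = |-2| = 2; 2 ≠ 2 — FAILS

Because a single integer refutes it, the statement is false.

Answer: False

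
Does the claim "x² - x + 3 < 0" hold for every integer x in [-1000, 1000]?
The claim fails at x = 0:
x = 0: LHS = 0² - 0 + 3 = 3; 3 < 0 — FAILS

Because a single integer refutes it, the statement is false.

Answer: False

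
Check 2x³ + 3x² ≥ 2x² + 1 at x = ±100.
x = 100: LHS = 2·100³ + 3·100² = 2030000, RHS = 2·100² + 1 = 20001; 2030000 ≥ 20001 — holds
x = -100: LHS = 2·(-100)³ + 3·(-100)² = -1970000, RHS = 2·(-100)² + 1 = 20001; -1970000 ≥ 20001 — FAILS

Answer: Partially: holds for x = 100, fails for x = -100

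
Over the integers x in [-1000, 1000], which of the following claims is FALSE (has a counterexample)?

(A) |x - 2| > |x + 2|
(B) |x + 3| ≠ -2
(A) x = 0: LHS = |0 - 2| = |-2| = 2, RHS = |0 + 2| = |2| = 2; 2 > 2 — FAILS

(B) An absolute value is never negative, so the left side is ≥ 0 for every x, while the right side is -2. Tightest case in [-1000, 1000] is x = -3:
x = -3: LHS = |(-3) + 3| = |0| = 0; 0 ≠ -2 — holds
Hence LHS − RHS is never 0, i.e. the two sides are never equal, so the relation holds for every integer in [-1000, 1000].

Only (A) has a counterexample.

Answer: A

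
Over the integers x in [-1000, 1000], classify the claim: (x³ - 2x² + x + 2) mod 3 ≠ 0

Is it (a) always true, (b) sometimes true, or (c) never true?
For a polynomial with integer coefficients, its value mod 3 depends only on x mod 3, so it suffices to check one representative of each residue class, x = 0, 1, 2:
x = 0: LHS = (0³ - 2·0² + 0 + 2) mod 3 = 2 mod 3 = 2; 2 ≠ 0 — holds
x = 1: LHS = (1³ - 2·1² + 1 + 2) mod 3 = 2 mod 3 = 2; 2 ≠ 0 — holds
x = 2: LHS = (2³ - 2·2² + 2 + 2) mod 3 = 4 mod 3 = 1; 1 ≠ 0 — holds
The relation holds in every residue class, so the relation holds for every integer in [-1000, 1000].

No counterexample exists.

Answer: Always true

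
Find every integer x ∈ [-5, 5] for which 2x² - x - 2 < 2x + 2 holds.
Holds for: {0, 1, 2}
Fails for: {-5, -4, -3, -2, -1, 3, 4, 5}

Answer: {0, 1, 2}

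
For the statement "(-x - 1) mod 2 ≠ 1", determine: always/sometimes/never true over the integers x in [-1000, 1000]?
Holds at x = 1: LHS = (-1 - 1) mod 2 = (-2) mod 2 = 0; 0 ≠ 1 — holds
Fails at x = 0: LHS = (-0 - 1) mod 2 = (-1) mod 2 = 1; 1 ≠ 1 — FAILS
It is satisfied by some integers in the range but not all.

Answer: Sometimes true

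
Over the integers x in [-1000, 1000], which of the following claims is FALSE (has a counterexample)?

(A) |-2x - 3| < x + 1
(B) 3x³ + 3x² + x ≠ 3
(A) x = 0: LHS = |-2·0 - 3| = |-3| = 3, RHS = 0 + 1 = 1; 3 < 1 — FAILS

(B) Track d = LHS − RHS over the integers in [-1000, 1000]. Equality would need d = 0, but d changes sign only between consecutive integers, jumping over 0:
x = 0: LHS = 3·0³ + 3·0² + 0 = 0; 0 ≠ 3 — holds  (d = -3)
x = 1: LHS = 3·1³ + 3·1² + 1 = 7; 7 ≠ 3 — holds  (d = 4)
Away from these crossings d keeps a constant sign, and checking every integer in [-1000, 1000] confirms d ≠ 0 throughout. Hence the two sides are never equal, so the relation holds for every integer in [-1000, 1000].

Only (A) has a counterexample.

Answer: A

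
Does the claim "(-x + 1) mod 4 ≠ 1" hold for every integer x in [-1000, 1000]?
The claim fails at x = 0:
x = 0: LHS = (-0 + 1) mod 4 = 1 mod 4 = 1; 1 ≠ 1 — FAILS

Because a single integer refutes it, the statement is false.

Answer: False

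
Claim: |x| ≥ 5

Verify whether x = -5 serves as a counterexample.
Substitute x = -5 into the relation:
x = -5: LHS = |-5| = 5; 5 ≥ 5 — holds

The claim holds here, so x = -5 is not a counterexample. (A counterexample exists elsewhere, e.g. x = 0.)

Answer: No, x = -5 is not a counterexample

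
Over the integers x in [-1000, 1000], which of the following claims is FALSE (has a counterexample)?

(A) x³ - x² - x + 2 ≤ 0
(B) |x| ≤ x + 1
(A) x = 0: LHS = 0³ - 0² - 0 + 2 = 2; 2 ≤ 0 — FAILS
(B) x = -1: LHS = |-1| = 1, RHS = (-1) + 1 = 0; 1 ≤ 0 — FAILS

Answer: Both A and B are false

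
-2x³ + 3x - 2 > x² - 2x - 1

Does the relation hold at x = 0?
x = 0: LHS = -2·0³ + 3·0 - 2 = -2, RHS = 0² - 2·0 - 1 = -1; -2 > -1 — FAILS

The relation fails at x = 0, so x = 0 is a counterexample.

Answer: No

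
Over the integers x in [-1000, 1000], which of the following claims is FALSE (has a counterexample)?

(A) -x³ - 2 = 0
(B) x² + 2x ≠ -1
(A) x = 0: LHS = -0³ - 2 = -2; -2 = 0 — FAILS
(B) x = -1: LHS = (-1)² + 2·(-1) = -1; -1 ≠ -1 — FAILS

Answer: Both A and B are false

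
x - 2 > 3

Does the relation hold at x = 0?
x = 0: LHS = 0 - 2 = -2; -2 > 3 — FAILS

The relation fails at x = 0, so x = 0 is a counterexample.

Answer: No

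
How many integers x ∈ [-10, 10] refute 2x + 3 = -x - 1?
Counterexamples in [-10, 10]: {-10, -9, -8, -7, -6, -5, -4, -3, -2, -1, 0, 1, 2, 3, 4, 5, 6, 7, 8, 9, 10}.

Counting them gives 21 values.

Answer: 21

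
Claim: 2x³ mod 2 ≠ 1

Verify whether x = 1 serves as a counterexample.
Substitute x = 1 into the relation:
x = 1: LHS = (2·1³) mod 2 = 2 mod 2 = 0; 0 ≠ 1 — holds

The relation holds at x = 1, so it is not a counterexample.

Answer: No, x = 1 is not a counterexample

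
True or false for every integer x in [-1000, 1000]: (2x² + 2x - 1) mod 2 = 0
The claim fails at x = 0:
x = 0: LHS = (2·0² + 2·0 - 1) mod 2 = (-1) mod 2 = 1; 1 = 0 — FAILS

Because a single integer refutes it, the statement is false.

Answer: False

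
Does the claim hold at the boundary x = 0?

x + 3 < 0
x = 0: LHS = 0 + 3 = 3; 3 < 0 — FAILS

The relation fails at x = 0, so x = 0 is a counterexample.

Answer: No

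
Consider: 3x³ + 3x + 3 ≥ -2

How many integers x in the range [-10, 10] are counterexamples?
Counterexamples in [-10, 10]: {-10, -9, -8, -7, -6, -5, -4, -3, -2, -1}.

Counting them gives 10 values.

Answer: 10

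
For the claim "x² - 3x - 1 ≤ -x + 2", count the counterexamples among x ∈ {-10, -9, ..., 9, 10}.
Counterexamples in [-10, 10]: {-10, -9, -8, -7, -6, -5, -4, -3, -2, 4, 5, 6, 7, 8, 9, 10}.

Counting them gives 16 values.

Answer: 16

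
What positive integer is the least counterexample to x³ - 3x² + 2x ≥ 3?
Testing positive integers:
x = 1: LHS = 1³ - 3·1² + 2·1 = 0; 0 ≥ 3 — FAILS  ← smallest positive counterexample

Answer: x = 1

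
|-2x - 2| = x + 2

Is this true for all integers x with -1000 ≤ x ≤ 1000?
The claim fails at x = 1:
x = 1: LHS = |-2·1 - 2| = |-4| = 4, RHS = 1 + 2 = 3; 4 = 3 — FAILS

Because a single integer refutes it, the statement is false.

Answer: False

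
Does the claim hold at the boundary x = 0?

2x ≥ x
x = 0: LHS = 2·0 = 0; 0 ≥ 0 — holds

The relation is satisfied at x = 0.

Answer: Yes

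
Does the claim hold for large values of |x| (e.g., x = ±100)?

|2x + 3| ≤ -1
x = 100: LHS = |2·100 + 3| = |203| = 203; 203 ≤ -1 — FAILS
x = -100: LHS = |2·(-100) + 3| = |-197| = 197; 197 ≤ -1 — FAILS

Answer: No, fails for both x = 100 and x = -100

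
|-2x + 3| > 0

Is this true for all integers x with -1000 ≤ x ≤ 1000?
Over all integers in [-1000, 1000], LHS − RHS is smallest at x = 1, where it equals 1:
x = 1: LHS = |-2·1 + 3| = |1| = 1; 1 > 0 — holds
At the ends of the range:
x = -1000: LHS = |-2·(-1000) + 3| = |2003| = 2003; 2003 > 0 — holds
x = 1000: LHS = |-2·1000 + 3| = |-1997| = 1997; 1997 > 0 — holds
Hence LHS − RHS is never zero or negative, i.e. LHS > RHS throughout, so the relation holds for every integer in [-1000, 1000].

No counterexample exists.

Answer: True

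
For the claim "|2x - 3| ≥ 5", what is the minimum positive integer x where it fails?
Testing positive integers:
x = 1: LHS = |2·1 - 3| = |-1| = 1; 1 ≥ 5 — FAILS  ← smallest positive counterexample

Answer: x = 1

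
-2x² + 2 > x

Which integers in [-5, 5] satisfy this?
Holds for: {-1, 0}
Fails for: {-5, -4, -3, -2, 1, 2, 3, 4, 5}

Answer: {-1, 0}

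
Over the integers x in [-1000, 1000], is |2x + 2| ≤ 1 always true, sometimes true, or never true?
Holds at x = -1: LHS = |2·(-1) + 2| = |0| = 0; 0 ≤ 1 — holds
Fails at x = 0: LHS = |2·0 + 2| = |2| = 2; 2 ≤ 1 — FAILS
It is satisfied by some integers in the range but not all.

Answer: Sometimes true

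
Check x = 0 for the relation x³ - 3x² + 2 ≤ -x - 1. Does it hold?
x = 0: LHS = 0³ - 3·0² + 2 = 2, RHS = -0 - 1 = -1; 2 ≤ -1 — FAILS

The relation fails at x = 0, so x = 0 is a counterexample.

Answer: No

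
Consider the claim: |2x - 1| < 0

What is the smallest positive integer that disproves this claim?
Testing positive integers:
x = 1: LHS = |2·1 - 1| = |1| = 1; 1 < 0 — FAILS  ← smallest positive counterexample

Answer: x = 1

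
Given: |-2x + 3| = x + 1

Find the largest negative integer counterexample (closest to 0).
Testing negative integers from -1 downward:
x = -1: LHS = |-2·(-1) + 3| = |5| = 5, RHS = (-1) + 1 = 0; 5 = 0 — FAILS  ← closest negative counterexample to 0

Answer: x = -1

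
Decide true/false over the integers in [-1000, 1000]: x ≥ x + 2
The claim fails at x = 0:
x = 0: RHS = 0 + 2 = 2; 0 ≥ 2 — FAILS

Because a single integer refutes it, the statement is false.

Answer: False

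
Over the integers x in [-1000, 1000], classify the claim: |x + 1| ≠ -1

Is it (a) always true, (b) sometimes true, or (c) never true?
An absolute value is never negative, so the left side is ≥ 0 for every x, while the right side is -1. Tightest case in [-1000, 1000] is x = -1:
x = -1: LHS = |(-1) + 1| = |0| = 0; 0 ≠ -1 — holds
Hence LHS − RHS is never 0, i.e. the two sides are never equal, so the relation holds for every integer in [-1000, 1000].

No counterexample exists.

Answer: Always true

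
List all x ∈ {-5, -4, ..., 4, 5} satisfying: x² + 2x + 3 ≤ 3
Holds for: {-2, -1, 0}
Fails for: {-5, -4, -3, 1, 2, 3, 4, 5}

Answer: {-2, -1, 0}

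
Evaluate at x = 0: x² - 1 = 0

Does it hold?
x = 0: LHS = 0² - 1 = -1; -1 = 0 — FAILS

The relation fails at x = 0, so x = 0 is a counterexample.

Answer: No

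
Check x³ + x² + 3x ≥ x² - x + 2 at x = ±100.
x = 100: LHS = 100³ + 100² + 3·100 = 1010300, RHS = 100² - 100 + 2 = 9902; 1010300 ≥ 9902 — holds
x = -100: LHS = (-100)³ + (-100)² + 3·(-100) = -990300, RHS = (-100)² - (-100) + 2 = 10102; -990300 ≥ 10102 — FAILS

Answer: Partially: holds for x = 100, fails for x = -100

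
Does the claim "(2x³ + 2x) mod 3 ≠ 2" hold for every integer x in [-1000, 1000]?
The claim fails at x = -1:
x = -1: LHS = (2·(-1)³ + 2·(-1)) mod 3 = (-4) mod 3 = 2; 2 ≠ 2 — FAILS

Because a single integer refutes it, the statement is false.

Answer: False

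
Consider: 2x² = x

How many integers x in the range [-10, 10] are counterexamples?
Counterexamples in [-10, 10]: {-10, -9, -8, -7, -6, -5, -4, -3, -2, -1, 1, 2, 3, 4, 5, 6, 7, 8, 9, 10}.

Counting them gives 20 values.

Answer: 20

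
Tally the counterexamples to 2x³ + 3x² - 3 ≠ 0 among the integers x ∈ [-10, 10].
Track d = LHS − RHS over the integers in [-10, 10]. Equality would need d = 0, but d changes sign only between consecutive integers, jumping over 0:
x = 0: LHS = 2·0³ + 3·0² - 3 = -3; -3 ≠ 0 — holds  (d = -3)
x = 1: LHS = 2·1³ + 3·1² - 3 = 2; 2 ≠ 0 — holds  (d = 2)
Away from these crossings d keeps a constant sign, and checking every integer in [-10, 10] confirms d ≠ 0 throughout. Hence the two sides are never equal, so the relation holds for every integer in [-10, 10].

No counterexample appears in that range.

Answer: 0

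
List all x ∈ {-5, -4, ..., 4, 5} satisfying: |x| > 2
Holds for: {-5, -4, -3, 3, 4, 5}
Fails for: {-2, -1, 0, 1, 2}

Answer: {-5, -4, -3, 3, 4, 5}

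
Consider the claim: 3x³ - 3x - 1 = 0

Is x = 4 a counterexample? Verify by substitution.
Substitute x = 4 into the relation:
x = 4: LHS = 3·4³ - 3·4 - 1 = 179; 179 = 0 — FAILS

Since the claim fails at x = 4, this value is a counterexample.

Answer: Yes, x = 4 is a counterexample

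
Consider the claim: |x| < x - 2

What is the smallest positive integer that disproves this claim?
Testing positive integers:
x = 1: LHS = |1| = 1, RHS = 1 - 2 = -1; 1 < -1 — FAILS  ← smallest positive counterexample

Answer: x = 1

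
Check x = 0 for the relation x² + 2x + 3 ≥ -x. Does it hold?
x = 0: LHS = 0² + 2·0 + 3 = 3, RHS = -0 = 0; 3 ≥ 0 — holds

The relation is satisfied at x = 0.

Answer: Yes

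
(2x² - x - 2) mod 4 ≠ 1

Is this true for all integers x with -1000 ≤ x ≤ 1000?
The claim fails at x = -1:
x = -1: LHS = (2·(-1)² - (-1) - 2) mod 4 = 1 mod 4 = 1; 1 ≠ 1 — FAILS

Because a single integer refutes it, the statement is false.

Answer: False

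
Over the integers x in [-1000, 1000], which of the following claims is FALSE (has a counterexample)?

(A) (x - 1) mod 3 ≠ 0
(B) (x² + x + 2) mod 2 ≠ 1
(A) x = 1: LHS = (1 - 1) mod 3 = 0 mod 3 = 0; 0 ≠ 0 — FAILS

(B) For a polynomial with integer coefficients, its value mod 2 depends only on x mod 2, so it suffices to check one representative of each residue class, x = 0, 1:
x = 0: LHS = (0² + 0 + 2) mod 2 = 2 mod 2 = 0; 0 ≠ 1 — holds
x = 1: LHS = (1² + 1 + 2) mod 2 = 4 mod 2 = 0; 0 ≠ 1 — holds
The relation holds in every residue class, so the relation holds for every integer in [-1000, 1000].

Only (A) has a counterexample.

Answer: A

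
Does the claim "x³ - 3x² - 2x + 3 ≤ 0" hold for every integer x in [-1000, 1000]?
The claim fails at x = 0:
x = 0: LHS = 0³ - 3·0² - 2·0 + 3 = 3; 3 ≤ 0 — FAILS

Because a single integer refutes it, the statement is false.

Answer: False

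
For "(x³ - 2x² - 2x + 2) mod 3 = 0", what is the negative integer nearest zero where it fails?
Testing negative integers from -1 downward:
x = -1: LHS = ((-1)³ - 2·(-1)² - 2·(-1) + 2) mod 3 = 1 mod 3 = 1; 1 = 0 — FAILS  ← closest negative counterexample to 0

Answer: x = -1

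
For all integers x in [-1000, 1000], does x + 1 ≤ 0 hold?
The claim fails at x = 0:
x = 0: LHS = 0 + 1 = 1; 1 ≤ 0 — FAILS

Because a single integer refutes it, the statement is false.

Answer: False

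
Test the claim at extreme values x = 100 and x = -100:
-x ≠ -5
x = 100: -100 ≠ -5 — holds
x = -100: LHS = -(-100) = 100; 100 ≠ -5 — holds

Answer: Yes, holds for both x = 100 and x = -100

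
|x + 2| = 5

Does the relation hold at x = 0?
x = 0: LHS = |0 + 2| = |2| = 2; 2 = 5 — FAILS

The relation fails at x = 0, so x = 0 is a counterexample.

Answer: No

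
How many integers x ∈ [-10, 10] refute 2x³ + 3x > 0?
Counterexamples in [-10, 10]: {-10, -9, -8, -7, -6, -5, -4, -3, -2, -1, 0}.

Counting them gives 11 values.

Answer: 11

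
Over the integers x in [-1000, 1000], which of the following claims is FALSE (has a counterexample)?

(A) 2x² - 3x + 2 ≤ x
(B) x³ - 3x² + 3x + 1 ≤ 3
(A) x = 0: LHS = 2·0² - 3·0 + 2 = 2; 2 ≤ 0 — FAILS
(B) x = 3: LHS = 3³ - 3·3² + 3·3 + 1 = 10; 10 ≤ 3 — FAILS

Answer: Both A and B are false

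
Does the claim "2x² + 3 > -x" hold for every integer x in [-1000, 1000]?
Over all integers in [-1000, 1000], LHS − RHS is smallest at x = 0, where it equals 3:
x = 0: LHS = 2·0² + 3 = 3, RHS = -0 = 0; 3 > 0 — holds
At the ends of the range:
x = -1000: LHS = 2·(-1000)² + 3 = 2000003, RHS = -(-1000) = 1000; 2000003 > 1000 — holds
x = 1000: LHS = 2·1000² + 3 = 2000003; 2000003 > -1000 — holds
Hence LHS − RHS is never zero or negative, i.e. LHS > RHS throughout, so the relation holds for every integer in [-1000, 1000].

No counterexample exists.

Answer: True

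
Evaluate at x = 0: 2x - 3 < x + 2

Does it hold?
x = 0: LHS = 2·0 - 3 = -3, RHS = 0 + 2 = 2; -3 < 2 — holds

The relation is satisfied at x = 0.

Answer: Yes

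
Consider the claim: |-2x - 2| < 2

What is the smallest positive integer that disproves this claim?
Testing positive integers:
x = 1: LHS = |-2·1 - 2| = |-4| = 4; 4 < 2 — FAILS  ← smallest positive counterexample

Answer: x = 1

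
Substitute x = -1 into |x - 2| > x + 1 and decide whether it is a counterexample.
Substitute x = -1 into the relation:
x = -1: LHS = |(-1) - 2| = |-3| = 3, RHS = (-1) + 1 = 0; 3 > 0 — holds

The claim holds here, so x = -1 is not a counterexample. (A counterexample exists elsewhere, e.g. x = 1.)

Answer: No, x = -1 is not a counterexample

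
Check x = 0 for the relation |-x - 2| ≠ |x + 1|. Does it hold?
x = 0: LHS = |-0 - 2| = |-2| = 2, RHS = |0 + 1| = |1| = 1; 2 ≠ 1 — holds

The relation is satisfied at x = 0.

Answer: Yes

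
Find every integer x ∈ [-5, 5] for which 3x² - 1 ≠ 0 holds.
Track d = LHS − RHS over the integers in [-5, 5]. Equality would need d = 0, but d changes sign only between consecutive integers, jumping over 0:
x = -1: LHS = 3·(-1)² - 1 = 2; 2 ≠ 0 — holds  (d = 2)
x = 0: LHS = 3·0² - 1 = -1; -1 ≠ 0 — holds  (d = -1)
x = 0: LHS = 3·0² - 1 = -1; -1 ≠ 0 — holds  (d = -1)
x = 1: LHS = 3·1² - 1 = 2; 2 ≠ 0 — holds  (d = 2)
Away from these crossings d keeps a constant sign, and checking every integer in [-5, 5] confirms d ≠ 0 throughout. Hence the two sides are never equal, so the relation holds for every integer in [-5, 5].

Answer: All integers in [-5, 5]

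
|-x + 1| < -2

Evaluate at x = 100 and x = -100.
x = 100: LHS = |-100 + 1| = |-99| = 99; 99 < -2 — FAILS
x = -100: LHS = |-(-100) + 1| = |101| = 101; 101 < -2 — FAILS

Answer: No, fails for both x = 100 and x = -100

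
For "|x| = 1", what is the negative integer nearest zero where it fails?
Testing negative integers from -1 downward:
x = -1: LHS = |-1| = 1; 1 = 1 — holds
x = -2: LHS = |-2| = 2; 2 = 1 — FAILS  ← closest negative counterexample to 0

Answer: x = -2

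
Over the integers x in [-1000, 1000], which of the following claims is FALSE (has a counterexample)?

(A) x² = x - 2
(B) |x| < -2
(A) x = 0: LHS = 0² = 0, RHS = 0 - 2 = -2; 0 = -2 — FAILS
(B) x = 0: LHS = |0| = 0; 0 < -2 — FAILS

Answer: Both A and B are false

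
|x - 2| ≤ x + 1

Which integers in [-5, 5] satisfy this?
Holds for: {1, 2, 3, 4, 5}
Fails for: {-5, -4, -3, -2, -1, 0}

Answer: {1, 2, 3, 4, 5}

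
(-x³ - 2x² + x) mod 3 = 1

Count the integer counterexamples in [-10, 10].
Counterexamples in [-10, 10]: {-9, -6, -3, 0, 3, 6, 9}.

Counting them gives 7 values.

Answer: 7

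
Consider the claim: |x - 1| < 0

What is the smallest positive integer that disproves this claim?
Testing positive integers:
x = 1: LHS = |1 - 1| = |0| = 0; 0 < 0 — FAILS  ← smallest positive counterexample

Answer: x = 1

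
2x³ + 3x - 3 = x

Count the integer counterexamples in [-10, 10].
Counterexamples in [-10, 10]: {-10, -9, -8, -7, -6, -5, -4, -3, -2, -1, 0, 1, 2, 3, 4, 5, 6, 7, 8, 9, 10}.

Counting them gives 21 values.

Answer: 21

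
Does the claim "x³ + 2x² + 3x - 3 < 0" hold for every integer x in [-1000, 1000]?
The claim fails at x = 1:
x = 1: LHS = 1³ + 2·1² + 3·1 - 3 = 3; 3 < 0 — FAILS

Because a single integer refutes it, the statement is false.

Answer: False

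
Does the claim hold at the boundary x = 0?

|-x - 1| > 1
x = 0: LHS = |-0 - 1| = |-1| = 1; 1 > 1 — FAILS

The relation fails at x = 0, so x = 0 is a counterexample.

Answer: No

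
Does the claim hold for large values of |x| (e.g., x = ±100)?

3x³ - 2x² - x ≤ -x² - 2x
x = 100: LHS = 3·100³ - 2·100² - 100 = 2979900, RHS = -100² - 2·100 = -10200; 2979900 ≤ -10200 — FAILS
x = -100: LHS = 3·(-100)³ - 2·(-100)² - (-100) = -3019900, RHS = -(-100)² - 2·(-100) = -9800; -3019900 ≤ -9800 — holds

Answer: Partially: fails for x = 100, holds for x = -100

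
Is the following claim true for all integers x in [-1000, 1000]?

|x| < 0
The claim fails at x = 0:
x = 0: LHS = |0| = 0; 0 < 0 — FAILS

Because a single integer refutes it, the statement is false.

Answer: False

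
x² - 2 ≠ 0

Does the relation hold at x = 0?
x = 0: LHS = 0² - 2 = -2; -2 ≠ 0 — holds

The relation is satisfied at x = 0.

Answer: Yes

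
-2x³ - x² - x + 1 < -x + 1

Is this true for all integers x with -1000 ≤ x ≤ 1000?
The claim fails at x = 0:
x = 0: LHS = -2·0³ - 0² - 0 + 1 = 1, RHS = -0 + 1 = 1; 1 < 1 — FAILS

Because a single integer refutes it, the statement is false.

Answer: False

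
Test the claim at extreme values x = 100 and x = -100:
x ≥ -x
x = 100: 100 ≥ -100 — holds
x = -100: RHS = -(-100) = 100; -100 ≥ 100 — FAILS

Answer: Partially: holds for x = 100, fails for x = -100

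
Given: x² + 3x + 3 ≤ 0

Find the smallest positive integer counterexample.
Testing positive integers:
x = 1: LHS = 1² + 3·1 + 3 = 7; 7 ≤ 0 — FAILS  ← smallest positive counterexample

Answer: x = 1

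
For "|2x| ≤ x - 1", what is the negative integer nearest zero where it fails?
Testing negative integers from -1 downward:
x = -1: LHS = |2·(-1)| = |-2| = 2, RHS = (-1) - 1 = -2; 2 ≤ -2 — FAILS  ← closest negative counterexample to 0

Answer: x = -1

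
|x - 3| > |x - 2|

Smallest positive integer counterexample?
Testing positive integers:
x = 1: LHS = |1 - 3| = |-2| = 2, RHS = |1 - 2| = |-1| = 1; 2 > 1 — holds
x = 2: LHS = |2 - 3| = |-1| = 1, RHS = |2 - 2| = |0| = 0; 1 > 0 — holds
x = 3: LHS = |3 - 3| = |0| = 0, RHS = |3 - 2| = |1| = 1; 0 > 1 — FAILS  ← smallest positive counterexample

Answer: x = 3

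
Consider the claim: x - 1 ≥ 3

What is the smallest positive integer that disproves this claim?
Testing positive integers:
x = 1: LHS = 1 - 1 = 0; 0 ≥ 3 — FAILS  ← smallest positive counterexample

Answer: x = 1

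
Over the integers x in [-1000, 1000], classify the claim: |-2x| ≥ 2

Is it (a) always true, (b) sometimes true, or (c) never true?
Holds at x = 1: LHS = |-2·1| = |-2| = 2; 2 ≥ 2 — holds
Fails at x = 0: LHS = |-2·0| = |0| = 0; 0 ≥ 2 — FAILS
It is satisfied by some integers in the range but not all.

Answer: Sometimes true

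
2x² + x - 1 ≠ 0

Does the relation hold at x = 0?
x = 0: LHS = 2·0² + 0 - 1 = -1; -1 ≠ 0 — holds

The relation is satisfied at x = 0.

Answer: Yes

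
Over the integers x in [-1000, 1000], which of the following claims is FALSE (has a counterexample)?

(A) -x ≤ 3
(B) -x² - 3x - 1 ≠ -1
(A) x = -4: LHS = -(-4) = 4; 4 ≤ 3 — FAILS
(B) x = 0: LHS = -0² - 3·0 - 1 = -1; -1 ≠ -1 — FAILS

Answer: Both A and B are false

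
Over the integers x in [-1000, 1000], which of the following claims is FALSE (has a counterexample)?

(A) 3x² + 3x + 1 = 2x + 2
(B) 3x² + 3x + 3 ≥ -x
(A) x = 0: LHS = 3·0² + 3·0 + 1 = 1, RHS = 2·0 + 2 = 2; 1 = 2 — FAILS

(B) Over all integers in [-1000, 1000], LHS − RHS is smallest at x = -1, where it equals 2:
x = -1: LHS = 3·(-1)² + 3·(-1) + 3 = 3, RHS = -(-1) = 1; 3 ≥ 1 — holds
At the ends of the range:
x = -1000: LHS = 3·(-1000)² + 3·(-1000) + 3 = 2997003, RHS = -(-1000) = 1000; 2997003 ≥ 1000 — holds
x = 1000: LHS = 3·1000² + 3·1000 + 3 = 3003003; 3003003 ≥ -1000 — holds
Hence LHS − RHS is never negative, i.e. LHS ≥ RHS throughout, so the relation holds for every integer in [-1000, 1000].

Only (A) has a counterexample.

Answer: A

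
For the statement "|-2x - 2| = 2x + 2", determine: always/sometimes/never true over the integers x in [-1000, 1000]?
Holds at x = 0: LHS = |-2·0 - 2| = |-2| = 2, RHS = 2·0 + 2 = 2; 2 = 2 — holds
Fails at x = -2: LHS = |-2·(-2) - 2| = |2| = 2, RHS = 2·(-2) + 2 = -2; 2 = -2 — FAILS
It is satisfied by some integers in the range but not all.

Answer: Sometimes true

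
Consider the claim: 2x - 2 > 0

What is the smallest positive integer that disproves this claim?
Testing positive integers:
x = 1: LHS = 2·1 - 2 = 0; 0 > 0 — FAILS  ← smallest positive counterexample

Answer: x = 1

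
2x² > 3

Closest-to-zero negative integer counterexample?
Testing negative integers from -1 downward:
x = -1: LHS = 2·(-1)² = 2; 2 > 3 — FAILS  ← closest negative counterexample to 0

Answer: x = -1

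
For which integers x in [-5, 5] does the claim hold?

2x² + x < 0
Over all integers in [-5, 5], LHS − RHS is smallest at x = 0, where it equals 0:
x = 0: LHS = 2·0² + 0 = 0; 0 < 0 — FAILS
At the ends of the range:
x = -5: LHS = 2·(-5)² + (-5) = 45; 45 < 0 — FAILS
x = 5: LHS = 2·5² + 5 = 55; 55 < 0 — FAILS
Hence LHS − RHS is never negative, i.e. LHS ≥ RHS throughout, so the claimed relation (<) fails for every integer in [-5, 5].

Answer: None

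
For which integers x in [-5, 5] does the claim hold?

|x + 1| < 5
Holds for: {-5, -4, -3, -2, -1, 0, 1, 2, 3}
Fails for: {4, 5}

Answer: {-5, -4, -3, -2, -1, 0, 1, 2, 3}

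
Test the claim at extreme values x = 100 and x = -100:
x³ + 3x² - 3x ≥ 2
x = 100: LHS = 100³ + 3·100² - 3·100 = 1029700; 1029700 ≥ 2 — holds
x = -100: LHS = (-100)³ + 3·(-100)² - 3·(-100) = -969700; -969700 ≥ 2 — FAILS

Answer: Partially: holds for x = 100, fails for x = -100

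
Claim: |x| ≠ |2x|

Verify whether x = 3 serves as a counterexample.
Substitute x = 3 into the relation:
x = 3: LHS = |3| = 3, RHS = |2·3| = |6| = 6; 3 ≠ 6 — holds

The claim holds here, so x = 3 is not a counterexample. (A counterexample exists elsewhere, e.g. x = 0.)

Answer: No, x = 3 is not a counterexample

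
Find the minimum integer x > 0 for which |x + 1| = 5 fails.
Testing positive integers:
x = 1: LHS = |1 + 1| = |2| = 2; 2 = 5 — FAILS  ← smallest positive counterexample

Answer: x = 1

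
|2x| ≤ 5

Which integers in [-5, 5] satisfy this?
Holds for: {-2, -1, 0, 1, 2}
Fails for: {-5, -4, -3, 3, 4, 5}

Answer: {-2, -1, 0, 1, 2}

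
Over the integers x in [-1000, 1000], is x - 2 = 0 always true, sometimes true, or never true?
Holds at x = 2: LHS = 2 - 2 = 0; 0 = 0 — holds
Fails at x = 0: LHS = 0 - 2 = -2; -2 = 0 — FAILS
It is satisfied by some integers in the range but not all.

Answer: Sometimes true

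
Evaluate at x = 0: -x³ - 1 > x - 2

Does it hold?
x = 0: LHS = -0³ - 1 = -1, RHS = 0 - 2 = -2; -1 > -2 — holds

The relation is satisfied at x = 0.

Answer: Yes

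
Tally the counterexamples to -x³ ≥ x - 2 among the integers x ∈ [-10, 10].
Counterexamples in [-10, 10]: {2, 3, 4, 5, 6, 7, 8, 9, 10}.

Counting them gives 9 values.

Answer: 9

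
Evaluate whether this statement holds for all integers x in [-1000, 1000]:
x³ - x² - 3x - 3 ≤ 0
The claim fails at x = 3:
x = 3: LHS = 3³ - 3² - 3·3 - 3 = 6; 6 ≤ 0 — FAILS

Because a single integer refutes it, the statement is false.

Answer: False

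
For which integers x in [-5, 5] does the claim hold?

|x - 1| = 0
Holds for: {1}
Fails for: {-5, -4, -3, -2, -1, 0, 2, 3, 4, 5}

Answer: {1}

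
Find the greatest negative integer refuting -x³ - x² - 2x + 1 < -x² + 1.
Testing negative integers from -1 downward:
x = -1: LHS = -(-1)³ - (-1)² - 2·(-1) + 1 = 3, RHS = -(-1)² + 1 = 0; 3 < 0 — FAILS  ← closest negative counterexample to 0

Answer: x = -1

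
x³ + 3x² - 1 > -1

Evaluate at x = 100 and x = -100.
x = 100: LHS = 100³ + 3·100² - 1 = 1029999; 1029999 > -1 — holds
x = -100: LHS = (-100)³ + 3·(-100)² - 1 = -970001; -970001 > -1 — FAILS

Answer: Partially: holds for x = 100, fails for x = -100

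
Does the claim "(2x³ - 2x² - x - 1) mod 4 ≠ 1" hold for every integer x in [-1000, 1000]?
The claim fails at x = 2:
x = 2: LHS = (2·2³ - 2·2² - 2 - 1) mod 4 = 5 mod 4 = 1; 1 ≠ 1 — FAILS

Because a single integer refutes it, the statement is false.

Answer: False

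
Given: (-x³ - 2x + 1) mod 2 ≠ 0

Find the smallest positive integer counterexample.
Testing positive integers:
x = 1: LHS = (-1³ - 2·1 + 1) mod 2 = (-2) mod 2 = 0; 0 ≠ 0 — FAILS  ← smallest positive counterexample

Answer: x = 1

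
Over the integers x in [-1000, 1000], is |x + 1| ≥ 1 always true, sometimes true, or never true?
Holds at x = 0: LHS = |0 + 1| = |1| = 1; 1 ≥ 1 — holds
Fails at x = -1: LHS = |(-1) + 1| = |0| = 0; 0 ≥ 1 — FAILS
It is satisfied by some integers in the range but not all.

Answer: Sometimes true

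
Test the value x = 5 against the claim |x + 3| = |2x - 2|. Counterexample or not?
Substitute x = 5 into the relation:
x = 5: LHS = |5 + 3| = |8| = 8, RHS = |2·5 - 2| = |8| = 8; 8 = 8 — holds

The claim holds here, so x = 5 is not a counterexample. (A counterexample exists elsewhere, e.g. x = 0.)

Answer: No, x = 5 is not a counterexample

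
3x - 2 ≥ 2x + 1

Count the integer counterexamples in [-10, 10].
Counterexamples in [-10, 10]: {-10, -9, -8, -7, -6, -5, -4, -3, -2, -1, 0, 1, 2}.

Counting them gives 13 values.

Answer: 13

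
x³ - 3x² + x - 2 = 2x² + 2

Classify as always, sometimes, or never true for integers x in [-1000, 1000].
Track d = LHS − RHS over the integers in [-1000, 1000]. Equality would need d = 0, but d changes sign only between consecutive integers, jumping over 0:
x = 4: LHS = 4³ - 3·4² + 4 - 2 = 18, RHS = 2·4² + 2 = 34; 18 = 34 — FAILS  (d = -16)
x = 5: LHS = 5³ - 3·5² + 5 - 2 = 53, RHS = 2·5² + 2 = 52; 53 = 52 — FAILS  (d = 1)
Away from these crossings d keeps a constant sign, and checking every integer in [-1000, 1000] confirms d ≠ 0 throughout. Hence the two sides are never equal, so the claimed relation (=) fails for every integer in [-1000, 1000].

No integer in the range satisfies it.

Answer: Never true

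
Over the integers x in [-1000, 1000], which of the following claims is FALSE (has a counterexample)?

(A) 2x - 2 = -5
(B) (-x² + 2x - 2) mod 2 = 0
(A) x = 0: LHS = 2·0 - 2 = -2; -2 = -5 — FAILS
(B) x = 1: LHS = (-1² + 2·1 - 2) mod 2 = (-1) mod 2 = 1; 1 = 0 — FAILS

Answer: Both A and B are false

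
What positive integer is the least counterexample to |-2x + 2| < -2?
Testing positive integers:
x = 1: LHS = |-2·1 + 2| = |0| = 0; 0 < -2 — FAILS  ← smallest positive counterexample

Answer: x = 1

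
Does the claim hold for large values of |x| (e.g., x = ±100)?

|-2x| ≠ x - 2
x = 100: LHS = |-2·100| = |-200| = 200, RHS = 100 - 2 = 98; 200 ≠ 98 — holds
x = -100: LHS = |-2·(-100)| = |200| = 200, RHS = (-100) - 2 = -102; 200 ≠ -102 — holds

Answer: Yes, holds for both x = 100 and x = -100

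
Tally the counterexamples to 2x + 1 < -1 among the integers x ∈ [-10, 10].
Counterexamples in [-10, 10]: {-1, 0, 1, 2, 3, 4, 5, 6, 7, 8, 9, 10}.

Counting them gives 12 values.

Answer: 12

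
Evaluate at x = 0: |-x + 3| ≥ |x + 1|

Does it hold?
x = 0: LHS = |-0 + 3| = |3| = 3, RHS = |0 + 1| = |1| = 1; 3 ≥ 1 — holds

The relation is satisfied at x = 0.

Answer: Yes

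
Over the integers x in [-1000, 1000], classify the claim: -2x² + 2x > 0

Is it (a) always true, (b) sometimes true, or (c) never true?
Over all integers in [-1000, 1000], LHS − RHS is largest at x = 0, where it equals 0:
x = 0: LHS = -2·0² + 2·0 = 0; 0 > 0 — FAILS
At the ends of the range:
x = -1000: LHS = -2·(-1000)² + 2·(-1000) = -2002000; -2002000 > 0 — FAILS
x = 1000: LHS = -2·1000² + 2·1000 = -1998000; -1998000 > 0 — FAILS
Hence LHS − RHS is never positive, i.e. LHS ≤ RHS throughout, so the claimed relation (>) fails for every integer in [-1000, 1000].

No integer in the range satisfies it.

Answer: Never true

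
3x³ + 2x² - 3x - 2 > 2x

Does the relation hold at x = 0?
x = 0: LHS = 3·0³ + 2·0² - 3·0 - 2 = -2, RHS = 2·0 = 0; -2 > 0 — FAILS

The relation fails at x = 0, so x = 0 is a counterexample.

Answer: No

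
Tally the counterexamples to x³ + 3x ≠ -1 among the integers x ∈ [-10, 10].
Track d = LHS − RHS over the integers in [-10, 10]. Equality would need d = 0, but d changes sign only between consecutive integers, jumping over 0:
x = -1: LHS = (-1)³ + 3·(-1) = -4; -4 ≠ -1 — holds  (d = -3)
x = 0: LHS = 0³ + 3·0 = 0; 0 ≠ -1 — holds  (d = 1)
Away from these crossings d keeps a constant sign, and checking every integer in [-10, 10] confirms d ≠ 0 throughout. Hence the two sides are never equal, so the relation holds for every integer in [-10, 10].

No counterexample appears in that range.

Answer: 0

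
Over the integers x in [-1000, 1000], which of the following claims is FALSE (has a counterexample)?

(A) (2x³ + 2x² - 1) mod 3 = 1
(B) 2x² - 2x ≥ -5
(A) x = 0: LHS = (2·0³ + 2·0² - 1) mod 3 = (-1) mod 3 = 2; 2 = 1 — FAILS

(B) Over all integers in [-1000, 1000], LHS − RHS is smallest at x = 0, where it equals 5:
x = 0: LHS = 2·0² - 2·0 = 0; 0 ≥ -5 — holds
At the ends of the range:
x = -1000: LHS = 2·(-1000)² - 2·(-1000) = 2002000; 2002000 ≥ -5 — holds
x = 1000: LHS = 2·1000² - 2·1000 = 1998000; 1998000 ≥ -5 — holds
Hence LHS − RHS is never negative, i.e. LHS ≥ RHS throughout, so the relation holds for every integer in [-1000, 1000].

Only (A) has a counterexample.

Answer: A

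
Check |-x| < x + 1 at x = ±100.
x = 100: LHS = |-100| = 100, RHS = 100 + 1 = 101; 100 < 101 — holds
x = -100: LHS = |-(-100)| = |100| = 100, RHS = (-100) + 1 = -99; 100 < -99 — FAILS

Answer: Partially: holds for x = 100, fails for x = -100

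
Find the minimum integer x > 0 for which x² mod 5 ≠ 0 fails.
Testing positive integers:
x = 1: LHS = (1²) mod 5 = 1 mod 5 = 1; 1 ≠ 0 — holds
x = 2: LHS = (2²) mod 5 = 4 mod 5 = 4; 4 ≠ 0 — holds
x = 3: LHS = (3²) mod 5 = 9 mod 5 = 4; 4 ≠ 0 — holds
x = 4: LHS = (4²) mod 5 = 16 mod 5 = 1; 1 ≠ 0 — holds
x = 5: LHS = (5²) mod 5 = 25 mod 5 = 0; 0 ≠ 0 — FAILS  ← smallest positive counterexample

Answer: x = 5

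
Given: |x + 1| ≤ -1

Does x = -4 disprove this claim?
Substitute x = -4 into the relation:
x = -4: LHS = |(-4) + 1| = |-3| = 3; 3 ≤ -1 — FAILS

Since the claim fails at x = -4, this value is a counterexample.

Answer: Yes, x = -4 is a counterexample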